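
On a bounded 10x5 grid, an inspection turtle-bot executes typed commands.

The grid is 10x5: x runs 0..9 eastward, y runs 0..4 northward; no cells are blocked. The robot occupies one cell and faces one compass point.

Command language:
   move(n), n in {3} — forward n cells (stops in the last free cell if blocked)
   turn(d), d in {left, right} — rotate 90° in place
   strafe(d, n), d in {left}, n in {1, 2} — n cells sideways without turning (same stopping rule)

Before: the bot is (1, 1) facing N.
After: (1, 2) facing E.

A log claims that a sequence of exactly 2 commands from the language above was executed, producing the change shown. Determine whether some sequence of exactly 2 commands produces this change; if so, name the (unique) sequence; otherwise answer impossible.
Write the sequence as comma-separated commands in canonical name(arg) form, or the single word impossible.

turn(right), strafe(left, 1)

key: position moved to (1,2) AND the heading swung to E — translation plus rotation needed
start: (1, 1) facing N
step 1 (turn(right)): (1, 1) facing E
step 2 (strafe(left, 1)): (1, 2) facing E
no rival 2-sequence matches.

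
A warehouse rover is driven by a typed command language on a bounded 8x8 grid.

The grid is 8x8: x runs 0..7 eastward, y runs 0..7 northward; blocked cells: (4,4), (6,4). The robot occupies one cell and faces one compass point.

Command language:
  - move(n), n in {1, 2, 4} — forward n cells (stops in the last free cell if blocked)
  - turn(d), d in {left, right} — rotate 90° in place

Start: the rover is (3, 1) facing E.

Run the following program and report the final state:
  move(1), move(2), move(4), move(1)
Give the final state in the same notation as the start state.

begin: (3, 1) facing E
1. move(1) → (4, 1) facing E
2. move(2) → (6, 1) facing E
3. move(4) → (7, 1) facing E
4. move(1) → (7, 1) facing E

(7, 1) facing E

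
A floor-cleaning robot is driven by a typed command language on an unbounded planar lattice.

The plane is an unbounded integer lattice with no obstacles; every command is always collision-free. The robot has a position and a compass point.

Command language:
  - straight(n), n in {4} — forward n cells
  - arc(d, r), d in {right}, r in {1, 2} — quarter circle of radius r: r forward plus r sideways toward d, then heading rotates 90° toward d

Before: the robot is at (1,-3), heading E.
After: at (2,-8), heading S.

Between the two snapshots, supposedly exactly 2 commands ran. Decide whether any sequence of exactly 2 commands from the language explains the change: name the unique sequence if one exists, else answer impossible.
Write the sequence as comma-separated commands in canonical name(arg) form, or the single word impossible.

arc(right, 1), straight(4)

key: running straight(4) before arc(right, 1) would end elsewhere — order is forced
start: at (1,-3), heading E
1. arc(right, 1) → at (2,-4), heading S
2. straight(4) → at (2,-8), heading S
no other 2-command option fits: unique.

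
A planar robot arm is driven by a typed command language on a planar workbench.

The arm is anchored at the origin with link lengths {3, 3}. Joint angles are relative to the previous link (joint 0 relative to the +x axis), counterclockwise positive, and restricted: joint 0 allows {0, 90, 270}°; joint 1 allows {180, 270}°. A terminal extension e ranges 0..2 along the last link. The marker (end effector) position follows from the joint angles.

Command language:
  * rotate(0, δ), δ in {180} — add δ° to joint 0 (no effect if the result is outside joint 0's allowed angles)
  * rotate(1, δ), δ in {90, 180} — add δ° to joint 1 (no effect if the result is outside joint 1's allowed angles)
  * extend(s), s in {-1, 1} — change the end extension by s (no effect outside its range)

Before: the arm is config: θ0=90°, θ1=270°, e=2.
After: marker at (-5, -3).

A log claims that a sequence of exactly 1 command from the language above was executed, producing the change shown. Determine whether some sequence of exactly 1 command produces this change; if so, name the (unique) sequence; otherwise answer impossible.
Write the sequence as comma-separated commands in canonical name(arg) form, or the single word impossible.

start: config: θ0=90°, θ1=270°, e=2
t=1 rotate(0, 180) ⇒ config: θ0=270°, θ1=270°, e=2
uniquely the one of 5 1-step routes that fits.

rotate(0, 180)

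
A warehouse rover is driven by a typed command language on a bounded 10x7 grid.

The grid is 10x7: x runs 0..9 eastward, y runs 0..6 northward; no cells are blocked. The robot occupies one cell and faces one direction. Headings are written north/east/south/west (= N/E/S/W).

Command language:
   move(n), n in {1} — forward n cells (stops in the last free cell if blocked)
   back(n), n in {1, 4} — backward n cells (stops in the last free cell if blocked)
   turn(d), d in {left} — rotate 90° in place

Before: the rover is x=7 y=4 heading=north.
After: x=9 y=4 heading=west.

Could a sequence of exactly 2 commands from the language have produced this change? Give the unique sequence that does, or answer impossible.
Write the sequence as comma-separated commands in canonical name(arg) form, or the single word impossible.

turn(left), back(4)

key: running back(4) before turn(left) would end elsewhere — order is forced
start: x=7 y=4 heading=north
t=1 turn(left) ⇒ x=7 y=4 heading=west
t=2 back(4) ⇒ x=9 y=4 heading=west
no other 2-command option fits: unique.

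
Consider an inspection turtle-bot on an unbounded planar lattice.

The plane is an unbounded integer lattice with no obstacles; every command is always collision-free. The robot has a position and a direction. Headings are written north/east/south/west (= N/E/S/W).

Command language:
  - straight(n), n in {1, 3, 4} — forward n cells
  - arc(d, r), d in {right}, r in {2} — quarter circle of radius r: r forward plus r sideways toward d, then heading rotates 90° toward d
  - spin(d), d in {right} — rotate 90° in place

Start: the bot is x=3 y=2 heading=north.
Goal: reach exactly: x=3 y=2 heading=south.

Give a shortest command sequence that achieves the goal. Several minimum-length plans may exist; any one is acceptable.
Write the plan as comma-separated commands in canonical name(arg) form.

spin(right), spin(right)

initial: x=3 y=2 heading=north
1. spin(right) → x=3 y=2 heading=east
2. spin(right) → x=3 y=2 heading=south
minimal: 2 command(s), checked below 2.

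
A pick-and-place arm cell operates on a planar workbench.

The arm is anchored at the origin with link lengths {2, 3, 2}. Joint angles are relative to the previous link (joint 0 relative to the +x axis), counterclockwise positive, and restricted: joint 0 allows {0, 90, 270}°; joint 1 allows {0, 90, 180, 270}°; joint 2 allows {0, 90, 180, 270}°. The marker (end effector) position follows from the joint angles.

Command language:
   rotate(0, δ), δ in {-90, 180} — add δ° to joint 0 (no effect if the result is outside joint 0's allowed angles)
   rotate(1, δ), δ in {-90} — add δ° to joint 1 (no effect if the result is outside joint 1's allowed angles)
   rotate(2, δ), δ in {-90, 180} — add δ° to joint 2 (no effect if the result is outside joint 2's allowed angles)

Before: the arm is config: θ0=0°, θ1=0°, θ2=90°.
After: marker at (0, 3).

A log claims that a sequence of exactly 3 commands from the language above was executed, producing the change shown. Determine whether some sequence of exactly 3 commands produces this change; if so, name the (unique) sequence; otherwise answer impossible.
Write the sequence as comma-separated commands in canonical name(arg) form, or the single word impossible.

start: config: θ0=0°, θ1=0°, θ2=90°
1. rotate(1, -90) → config: θ0=0°, θ1=270°, θ2=90°
2. rotate(1, -90) → config: θ0=0°, θ1=180°, θ2=90°
3. rotate(1, -90) → config: θ0=0°, θ1=90°, θ2=90°
no other 3-command option fits: unique.

rotate(1, -90), rotate(1, -90), rotate(1, -90)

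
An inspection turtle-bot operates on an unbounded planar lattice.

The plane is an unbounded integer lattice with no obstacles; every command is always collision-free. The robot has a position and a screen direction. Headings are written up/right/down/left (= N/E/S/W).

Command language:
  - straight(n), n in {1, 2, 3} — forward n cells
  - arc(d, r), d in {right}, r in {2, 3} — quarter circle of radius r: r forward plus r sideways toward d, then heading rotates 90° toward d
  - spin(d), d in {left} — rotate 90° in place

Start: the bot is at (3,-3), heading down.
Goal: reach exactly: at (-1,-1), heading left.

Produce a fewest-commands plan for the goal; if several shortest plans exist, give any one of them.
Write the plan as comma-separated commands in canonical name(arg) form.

arc(right, 2), arc(right, 2), straight(2), spin(left)

t0: at (3,-3), heading down
1. arc(right, 2) → at (1,-5), heading left
2. arc(right, 2) → at (-1,-3), heading up
3. straight(2) → at (-1,-1), heading up
4. spin(left) → at (-1,-1), heading left
minimal: 4 command(s), checked below 4.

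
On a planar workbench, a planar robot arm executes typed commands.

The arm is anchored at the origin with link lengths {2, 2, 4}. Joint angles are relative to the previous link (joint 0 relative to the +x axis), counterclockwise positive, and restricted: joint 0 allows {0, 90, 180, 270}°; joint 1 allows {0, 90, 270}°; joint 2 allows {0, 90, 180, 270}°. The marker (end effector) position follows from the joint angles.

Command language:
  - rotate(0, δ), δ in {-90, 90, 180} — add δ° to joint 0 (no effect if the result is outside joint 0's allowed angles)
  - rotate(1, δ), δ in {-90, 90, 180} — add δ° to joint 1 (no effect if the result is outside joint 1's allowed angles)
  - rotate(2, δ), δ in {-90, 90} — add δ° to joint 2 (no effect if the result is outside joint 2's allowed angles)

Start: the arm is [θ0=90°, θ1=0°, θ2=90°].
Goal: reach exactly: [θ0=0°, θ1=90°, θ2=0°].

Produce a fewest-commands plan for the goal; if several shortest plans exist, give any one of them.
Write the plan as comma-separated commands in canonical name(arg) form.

t0: [θ0=90°, θ1=0°, θ2=90°]
t=1 rotate(1, 90) ⇒ [θ0=90°, θ1=90°, θ2=90°]
t=2 rotate(2, -90) ⇒ [θ0=90°, θ1=90°, θ2=0°]
t=3 rotate(0, -90) ⇒ [θ0=0°, θ1=90°, θ2=0°]
minimal: 3 command(s), checked below 3.

rotate(1, 90), rotate(2, -90), rotate(0, -90)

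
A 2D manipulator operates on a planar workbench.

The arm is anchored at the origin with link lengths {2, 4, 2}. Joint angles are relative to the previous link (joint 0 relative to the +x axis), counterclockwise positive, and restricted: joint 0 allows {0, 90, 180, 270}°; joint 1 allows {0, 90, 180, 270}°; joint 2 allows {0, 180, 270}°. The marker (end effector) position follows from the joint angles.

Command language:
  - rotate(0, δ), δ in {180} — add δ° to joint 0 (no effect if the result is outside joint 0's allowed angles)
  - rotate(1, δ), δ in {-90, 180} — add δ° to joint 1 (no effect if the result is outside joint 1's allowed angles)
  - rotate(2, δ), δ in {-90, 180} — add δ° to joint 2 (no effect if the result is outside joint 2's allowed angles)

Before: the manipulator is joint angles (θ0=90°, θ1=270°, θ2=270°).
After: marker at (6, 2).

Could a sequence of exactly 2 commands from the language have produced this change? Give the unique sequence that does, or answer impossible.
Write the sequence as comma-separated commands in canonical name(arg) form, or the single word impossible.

key: order matters: swapping rotate(2, -90) and rotate(2, 180) lands elsewhere
from: joint angles (θ0=90°, θ1=270°, θ2=270°)
t=1 rotate(2, -90) ⇒ joint angles (θ0=90°, θ1=270°, θ2=180°)
t=2 rotate(2, 180) ⇒ joint angles (θ0=90°, θ1=270°, θ2=0°)
no rival 2-sequence matches.

rotate(2, -90), rotate(2, 180)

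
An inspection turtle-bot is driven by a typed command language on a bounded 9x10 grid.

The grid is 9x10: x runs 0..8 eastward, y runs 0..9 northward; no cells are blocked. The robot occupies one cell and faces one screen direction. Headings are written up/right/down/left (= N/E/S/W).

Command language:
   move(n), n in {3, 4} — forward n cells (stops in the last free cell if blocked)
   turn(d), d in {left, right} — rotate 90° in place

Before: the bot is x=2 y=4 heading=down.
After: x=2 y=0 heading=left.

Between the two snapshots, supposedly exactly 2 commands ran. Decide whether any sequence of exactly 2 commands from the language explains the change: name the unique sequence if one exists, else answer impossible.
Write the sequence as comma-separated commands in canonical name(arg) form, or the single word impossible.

move(4), turn(right)

key: position moved to (2,0) AND the heading swung to W — translation plus rotation needed
begin: x=2 y=4 heading=down
step 1 (move(4)): x=2 y=0 heading=down
step 2 (turn(right)): x=2 y=0 heading=left
all 16 alternatives checked — unique.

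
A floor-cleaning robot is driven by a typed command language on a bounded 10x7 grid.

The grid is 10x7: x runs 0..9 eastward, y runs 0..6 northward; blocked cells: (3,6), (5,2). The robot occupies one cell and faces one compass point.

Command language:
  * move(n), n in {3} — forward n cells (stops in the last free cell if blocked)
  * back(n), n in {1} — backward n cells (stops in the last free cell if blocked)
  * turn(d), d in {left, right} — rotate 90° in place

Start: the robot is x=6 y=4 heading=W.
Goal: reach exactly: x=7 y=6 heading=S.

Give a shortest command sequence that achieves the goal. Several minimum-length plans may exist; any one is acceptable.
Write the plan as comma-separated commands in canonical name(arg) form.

back(1), turn(left), back(1), back(1)

begin: x=6 y=4 heading=W
step 1 (back(1)): x=7 y=4 heading=W
step 2 (turn(left)): x=7 y=4 heading=S
step 3 (back(1)): x=7 y=5 heading=S
step 4 (back(1)): x=7 y=6 heading=S
shorter routes all fall short; 4 is best.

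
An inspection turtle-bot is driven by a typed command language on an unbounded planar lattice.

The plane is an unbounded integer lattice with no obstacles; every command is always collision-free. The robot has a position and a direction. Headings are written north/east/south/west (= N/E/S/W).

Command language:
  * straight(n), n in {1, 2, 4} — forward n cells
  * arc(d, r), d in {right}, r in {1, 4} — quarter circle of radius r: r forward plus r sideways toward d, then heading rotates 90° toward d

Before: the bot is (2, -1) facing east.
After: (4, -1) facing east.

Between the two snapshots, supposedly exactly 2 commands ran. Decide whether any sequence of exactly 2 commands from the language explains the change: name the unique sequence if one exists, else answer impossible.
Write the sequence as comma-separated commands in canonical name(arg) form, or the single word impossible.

key: heading stays E — no command in the sequence turns
start: (2, -1) facing east
[1] after straight(1): (3, -1) facing east
[2] after straight(1): (4, -1) facing east
all 25 alternatives checked — unique.

straight(1), straight(1)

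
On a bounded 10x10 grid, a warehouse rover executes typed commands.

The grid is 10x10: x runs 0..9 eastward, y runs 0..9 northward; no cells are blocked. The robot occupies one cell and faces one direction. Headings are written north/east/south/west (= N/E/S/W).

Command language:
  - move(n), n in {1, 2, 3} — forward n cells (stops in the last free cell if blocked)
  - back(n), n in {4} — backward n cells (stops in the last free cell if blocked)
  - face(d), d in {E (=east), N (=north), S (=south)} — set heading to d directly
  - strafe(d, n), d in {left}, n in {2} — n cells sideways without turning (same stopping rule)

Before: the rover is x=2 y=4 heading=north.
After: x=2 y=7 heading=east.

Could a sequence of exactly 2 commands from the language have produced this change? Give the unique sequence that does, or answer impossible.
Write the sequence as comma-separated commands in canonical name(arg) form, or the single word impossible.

move(3), face(E)

key: running face(E) before move(3) would end elsewhere — order is forced
from: x=2 y=4 heading=north
[1] after move(3): x=2 y=7 heading=north
[2] after face(E): x=2 y=7 heading=east
all 64 alternatives checked — unique.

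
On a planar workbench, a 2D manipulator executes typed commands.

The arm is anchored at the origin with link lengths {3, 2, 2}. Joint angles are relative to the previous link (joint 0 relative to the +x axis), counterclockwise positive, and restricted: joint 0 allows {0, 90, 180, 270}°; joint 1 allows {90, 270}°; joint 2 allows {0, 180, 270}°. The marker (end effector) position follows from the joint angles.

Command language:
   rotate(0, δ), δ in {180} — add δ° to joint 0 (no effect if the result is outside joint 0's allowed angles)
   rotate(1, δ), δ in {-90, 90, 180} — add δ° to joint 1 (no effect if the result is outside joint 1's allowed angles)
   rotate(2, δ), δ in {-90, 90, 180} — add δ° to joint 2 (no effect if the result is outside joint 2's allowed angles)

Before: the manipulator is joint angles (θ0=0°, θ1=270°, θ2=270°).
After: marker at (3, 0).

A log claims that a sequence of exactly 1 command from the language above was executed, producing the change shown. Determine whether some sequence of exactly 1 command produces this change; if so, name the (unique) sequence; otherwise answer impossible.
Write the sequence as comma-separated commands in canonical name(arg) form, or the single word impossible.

from: joint angles (θ0=0°, θ1=270°, θ2=270°)
step 1 (rotate(2, -90)): joint angles (θ0=0°, θ1=270°, θ2=180°)
all 7 alternatives checked — unique.

rotate(2, -90)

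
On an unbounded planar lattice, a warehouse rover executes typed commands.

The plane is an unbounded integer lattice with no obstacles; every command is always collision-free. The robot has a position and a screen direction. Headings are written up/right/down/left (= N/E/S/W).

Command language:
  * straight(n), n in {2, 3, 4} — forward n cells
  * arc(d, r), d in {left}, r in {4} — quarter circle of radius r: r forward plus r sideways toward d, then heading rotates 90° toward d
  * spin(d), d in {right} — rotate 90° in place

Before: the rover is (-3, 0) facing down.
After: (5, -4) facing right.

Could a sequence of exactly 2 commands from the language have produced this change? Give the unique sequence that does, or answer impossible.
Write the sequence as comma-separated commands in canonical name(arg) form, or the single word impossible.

arc(left, 4), straight(4)

key: order matters: swapping arc(left, 4) and straight(4) lands elsewhere
begin: (-3, 0) facing down
[1] after arc(left, 4): (1, -4) facing right
[2] after straight(4): (5, -4) facing right
uniquely the one of 25 2-step routes that fits.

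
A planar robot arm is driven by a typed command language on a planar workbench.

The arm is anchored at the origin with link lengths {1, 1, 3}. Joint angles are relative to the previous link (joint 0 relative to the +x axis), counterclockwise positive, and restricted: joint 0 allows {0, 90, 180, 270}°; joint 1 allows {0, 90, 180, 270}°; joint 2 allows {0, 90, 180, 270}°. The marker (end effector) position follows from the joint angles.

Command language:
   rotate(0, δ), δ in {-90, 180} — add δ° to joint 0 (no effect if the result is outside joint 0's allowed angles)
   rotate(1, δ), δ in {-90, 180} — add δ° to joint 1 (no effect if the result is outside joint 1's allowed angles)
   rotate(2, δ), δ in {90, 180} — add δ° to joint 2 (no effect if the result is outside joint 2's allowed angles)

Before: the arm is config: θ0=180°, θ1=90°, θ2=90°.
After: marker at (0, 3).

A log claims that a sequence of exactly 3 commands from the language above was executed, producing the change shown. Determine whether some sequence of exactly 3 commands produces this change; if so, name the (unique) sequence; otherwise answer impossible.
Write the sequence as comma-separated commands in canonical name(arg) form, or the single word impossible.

rotate(1, -90), rotate(1, -90), rotate(1, -90)

start: config: θ0=180°, θ1=90°, θ2=90°
step 1 (rotate(1, -90)): config: θ0=180°, θ1=0°, θ2=90°
step 2 (rotate(1, -90)): config: θ0=180°, θ1=270°, θ2=90°
step 3 (rotate(1, -90)): config: θ0=180°, θ1=180°, θ2=90°
uniquely the one of 216 3-step routes that fits.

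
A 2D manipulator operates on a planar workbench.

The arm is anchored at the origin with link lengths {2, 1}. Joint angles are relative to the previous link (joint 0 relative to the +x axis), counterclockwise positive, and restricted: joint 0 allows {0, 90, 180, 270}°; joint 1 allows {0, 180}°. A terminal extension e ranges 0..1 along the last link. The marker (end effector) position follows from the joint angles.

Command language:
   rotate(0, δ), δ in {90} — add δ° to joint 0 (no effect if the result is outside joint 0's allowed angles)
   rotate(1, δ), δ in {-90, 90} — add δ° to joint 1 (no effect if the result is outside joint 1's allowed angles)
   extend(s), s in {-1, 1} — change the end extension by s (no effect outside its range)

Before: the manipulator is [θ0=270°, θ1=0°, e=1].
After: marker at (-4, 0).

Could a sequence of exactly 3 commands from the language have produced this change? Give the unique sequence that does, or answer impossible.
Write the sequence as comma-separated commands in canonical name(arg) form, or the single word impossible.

rotate(0, 90), rotate(0, 90), rotate(0, 90)

initial: [θ0=270°, θ1=0°, e=1]
t=1 rotate(0, 90) ⇒ [θ0=0°, θ1=0°, e=1]
t=2 rotate(0, 90) ⇒ [θ0=90°, θ1=0°, e=1]
t=3 rotate(0, 90) ⇒ [θ0=180°, θ1=0°, e=1]
no rival 3-sequence matches.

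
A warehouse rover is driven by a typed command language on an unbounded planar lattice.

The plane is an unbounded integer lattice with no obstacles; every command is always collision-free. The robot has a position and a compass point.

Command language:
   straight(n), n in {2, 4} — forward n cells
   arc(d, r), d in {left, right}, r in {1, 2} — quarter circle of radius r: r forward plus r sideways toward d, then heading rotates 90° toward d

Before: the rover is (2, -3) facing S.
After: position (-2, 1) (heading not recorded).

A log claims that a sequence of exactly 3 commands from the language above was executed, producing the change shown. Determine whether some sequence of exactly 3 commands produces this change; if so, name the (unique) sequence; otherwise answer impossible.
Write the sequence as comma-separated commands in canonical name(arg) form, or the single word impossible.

key: order matters: swapping arc(right, 2) and straight(4) lands elsewhere
begin: (2, -3) facing S
1. arc(right, 2) → (0, -5) facing W
2. arc(right, 2) → (-2, -3) facing N
3. straight(4) → (-2, 1) facing N
uniquely the one of 216 3-step routes that fits.

arc(right, 2), arc(right, 2), straight(4)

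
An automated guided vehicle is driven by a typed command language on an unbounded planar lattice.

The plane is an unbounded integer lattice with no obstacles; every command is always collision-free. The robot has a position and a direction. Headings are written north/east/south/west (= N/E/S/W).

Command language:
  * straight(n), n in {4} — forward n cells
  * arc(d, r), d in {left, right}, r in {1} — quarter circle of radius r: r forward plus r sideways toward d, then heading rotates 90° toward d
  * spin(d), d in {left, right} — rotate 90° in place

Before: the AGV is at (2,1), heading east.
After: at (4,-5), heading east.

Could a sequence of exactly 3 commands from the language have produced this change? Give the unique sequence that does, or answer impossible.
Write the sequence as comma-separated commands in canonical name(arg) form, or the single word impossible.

key: running arc(left, 1) before arc(right, 1) would end elsewhere — order is forced
start: at (2,1), heading east
[1] after arc(right, 1): at (3,0), heading south
[2] after straight(4): at (3,-4), heading south
[3] after arc(left, 1): at (4,-5), heading east
no other 3-command option fits: unique.

arc(right, 1), straight(4), arc(left, 1)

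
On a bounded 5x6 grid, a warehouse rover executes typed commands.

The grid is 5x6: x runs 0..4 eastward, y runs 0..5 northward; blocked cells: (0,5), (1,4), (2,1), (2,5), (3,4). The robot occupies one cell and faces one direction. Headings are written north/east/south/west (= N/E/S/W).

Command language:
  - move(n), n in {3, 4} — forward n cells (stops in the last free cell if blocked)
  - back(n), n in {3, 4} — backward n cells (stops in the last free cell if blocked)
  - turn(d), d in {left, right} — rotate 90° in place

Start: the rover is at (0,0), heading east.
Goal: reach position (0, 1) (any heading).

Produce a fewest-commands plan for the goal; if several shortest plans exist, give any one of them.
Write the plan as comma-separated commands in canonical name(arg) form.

turn(left), move(4), back(3)

t0: at (0,0), heading east
t=1 turn(left) ⇒ at (0,0), heading north
t=2 move(4) ⇒ at (0,4), heading north
t=3 back(3) ⇒ at (0,1), heading north
no 2-step plan works, so 3 is optimal.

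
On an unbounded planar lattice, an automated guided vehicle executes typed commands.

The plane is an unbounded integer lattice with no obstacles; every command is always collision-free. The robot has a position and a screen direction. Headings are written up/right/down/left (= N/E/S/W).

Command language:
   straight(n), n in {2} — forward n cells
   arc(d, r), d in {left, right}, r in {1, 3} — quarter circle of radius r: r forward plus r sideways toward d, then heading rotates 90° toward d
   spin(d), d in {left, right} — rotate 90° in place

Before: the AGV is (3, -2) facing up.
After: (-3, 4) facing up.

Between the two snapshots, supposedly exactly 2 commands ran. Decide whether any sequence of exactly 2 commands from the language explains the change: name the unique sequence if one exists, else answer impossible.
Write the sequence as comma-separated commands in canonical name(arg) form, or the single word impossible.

arc(left, 3), arc(right, 3)

key: running arc(right, 3) before arc(left, 3) would end elsewhere — order is forced
initial: (3, -2) facing up
[1] after arc(left, 3): (0, 1) facing left
[2] after arc(right, 3): (-3, 4) facing up
all 49 alternatives checked — unique.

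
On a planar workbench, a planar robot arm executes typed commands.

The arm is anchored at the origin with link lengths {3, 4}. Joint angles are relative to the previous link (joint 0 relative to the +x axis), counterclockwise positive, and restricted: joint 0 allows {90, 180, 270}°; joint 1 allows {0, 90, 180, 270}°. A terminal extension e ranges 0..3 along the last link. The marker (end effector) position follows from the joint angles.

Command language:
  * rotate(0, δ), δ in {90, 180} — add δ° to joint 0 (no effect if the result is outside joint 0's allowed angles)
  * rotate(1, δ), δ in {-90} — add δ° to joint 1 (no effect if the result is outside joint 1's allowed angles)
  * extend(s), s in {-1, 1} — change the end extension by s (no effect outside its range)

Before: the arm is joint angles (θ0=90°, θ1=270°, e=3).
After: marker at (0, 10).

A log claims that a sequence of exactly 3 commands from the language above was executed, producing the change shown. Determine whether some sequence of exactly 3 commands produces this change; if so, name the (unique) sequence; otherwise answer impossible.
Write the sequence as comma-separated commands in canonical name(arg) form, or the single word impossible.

rotate(1, -90), rotate(1, -90), rotate(1, -90)

initial: joint angles (θ0=90°, θ1=270°, e=3)
[1] after rotate(1, -90): joint angles (θ0=90°, θ1=180°, e=3)
[2] after rotate(1, -90): joint angles (θ0=90°, θ1=90°, e=3)
[3] after rotate(1, -90): joint angles (θ0=90°, θ1=0°, e=3)
no rival 3-sequence matches.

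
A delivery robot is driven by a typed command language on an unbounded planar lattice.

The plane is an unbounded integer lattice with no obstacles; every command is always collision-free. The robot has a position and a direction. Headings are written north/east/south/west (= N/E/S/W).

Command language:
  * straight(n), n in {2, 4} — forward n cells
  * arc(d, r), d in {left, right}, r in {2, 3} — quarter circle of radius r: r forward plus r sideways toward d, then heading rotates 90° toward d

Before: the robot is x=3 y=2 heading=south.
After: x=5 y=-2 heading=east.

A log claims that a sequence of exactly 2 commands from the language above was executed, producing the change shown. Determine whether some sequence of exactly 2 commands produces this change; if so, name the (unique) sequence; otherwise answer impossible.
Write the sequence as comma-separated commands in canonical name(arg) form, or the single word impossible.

straight(2), arc(left, 2)

key: running arc(left, 2) before straight(2) would end elsewhere — order is forced
begin: x=3 y=2 heading=south
t=1 straight(2) ⇒ x=3 y=0 heading=south
t=2 arc(left, 2) ⇒ x=5 y=-2 heading=east
all 36 alternatives checked — unique.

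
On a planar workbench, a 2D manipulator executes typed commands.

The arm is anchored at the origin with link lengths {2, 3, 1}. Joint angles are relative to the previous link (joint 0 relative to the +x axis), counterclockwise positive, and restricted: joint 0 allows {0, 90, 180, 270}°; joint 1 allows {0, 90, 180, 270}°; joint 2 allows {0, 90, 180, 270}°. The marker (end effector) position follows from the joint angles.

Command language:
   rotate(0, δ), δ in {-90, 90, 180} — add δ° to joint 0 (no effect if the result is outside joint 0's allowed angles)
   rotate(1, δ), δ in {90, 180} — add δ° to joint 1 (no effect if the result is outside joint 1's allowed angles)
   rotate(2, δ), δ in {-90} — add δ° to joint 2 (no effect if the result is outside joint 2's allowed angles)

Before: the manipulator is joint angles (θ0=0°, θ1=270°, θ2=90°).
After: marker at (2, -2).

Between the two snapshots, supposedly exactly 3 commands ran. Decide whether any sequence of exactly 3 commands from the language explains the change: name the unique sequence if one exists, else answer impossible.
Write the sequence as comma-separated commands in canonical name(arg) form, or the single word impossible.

rotate(2, -90), rotate(2, -90), rotate(2, -90)

t0: joint angles (θ0=0°, θ1=270°, θ2=90°)
t=1 rotate(2, -90) ⇒ joint angles (θ0=0°, θ1=270°, θ2=0°)
t=2 rotate(2, -90) ⇒ joint angles (θ0=0°, θ1=270°, θ2=270°)
t=3 rotate(2, -90) ⇒ joint angles (θ0=0°, θ1=270°, θ2=180°)
no rival 3-sequence matches.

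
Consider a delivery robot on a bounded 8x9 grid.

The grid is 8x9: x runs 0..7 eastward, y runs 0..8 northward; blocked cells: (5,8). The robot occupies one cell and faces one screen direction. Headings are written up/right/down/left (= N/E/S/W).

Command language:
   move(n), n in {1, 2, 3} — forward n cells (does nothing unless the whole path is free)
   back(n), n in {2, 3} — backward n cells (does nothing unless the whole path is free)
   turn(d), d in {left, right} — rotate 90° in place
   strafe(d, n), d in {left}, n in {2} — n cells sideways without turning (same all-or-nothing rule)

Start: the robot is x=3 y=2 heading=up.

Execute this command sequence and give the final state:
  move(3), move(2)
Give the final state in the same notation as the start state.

x=3 y=7 heading=up

from: x=3 y=2 heading=up
step 1 (move(3)): x=3 y=5 heading=up
step 2 (move(2)): x=3 y=7 heading=up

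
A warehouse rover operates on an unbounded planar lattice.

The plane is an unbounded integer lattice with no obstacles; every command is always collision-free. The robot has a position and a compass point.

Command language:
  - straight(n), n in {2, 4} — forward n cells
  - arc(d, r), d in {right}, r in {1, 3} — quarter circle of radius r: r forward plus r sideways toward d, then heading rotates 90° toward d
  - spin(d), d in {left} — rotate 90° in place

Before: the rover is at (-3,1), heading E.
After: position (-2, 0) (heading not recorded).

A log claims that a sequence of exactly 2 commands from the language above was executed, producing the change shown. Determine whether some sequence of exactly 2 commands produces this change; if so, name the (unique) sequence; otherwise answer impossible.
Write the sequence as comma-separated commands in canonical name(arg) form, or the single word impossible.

key: running spin(left) before arc(right, 1) would end elsewhere — order is forced
start: at (-3,1), heading E
step 1 (arc(right, 1)): at (-2,0), heading S
step 2 (spin(left)): at (-2,0), heading E
uniquely the one of 25 2-step routes that fits.

arc(right, 1), spin(left)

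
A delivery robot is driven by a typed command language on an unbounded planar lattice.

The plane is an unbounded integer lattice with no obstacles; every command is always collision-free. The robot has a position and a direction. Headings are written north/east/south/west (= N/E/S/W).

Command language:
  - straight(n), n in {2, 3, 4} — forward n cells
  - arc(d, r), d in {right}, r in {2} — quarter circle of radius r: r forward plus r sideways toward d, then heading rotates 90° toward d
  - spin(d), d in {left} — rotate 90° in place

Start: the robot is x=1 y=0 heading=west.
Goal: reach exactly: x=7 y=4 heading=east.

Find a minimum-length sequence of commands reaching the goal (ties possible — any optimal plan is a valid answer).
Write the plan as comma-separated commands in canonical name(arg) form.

initial: x=1 y=0 heading=west
step 1 (arc(right, 2)): x=-1 y=2 heading=north
step 2 (arc(right, 2)): x=1 y=4 heading=east
step 3 (straight(2)): x=3 y=4 heading=east
step 4 (straight(4)): x=7 y=4 heading=east
shorter routes all fall short; 4 is best.

arc(right, 2), arc(right, 2), straight(2), straight(4)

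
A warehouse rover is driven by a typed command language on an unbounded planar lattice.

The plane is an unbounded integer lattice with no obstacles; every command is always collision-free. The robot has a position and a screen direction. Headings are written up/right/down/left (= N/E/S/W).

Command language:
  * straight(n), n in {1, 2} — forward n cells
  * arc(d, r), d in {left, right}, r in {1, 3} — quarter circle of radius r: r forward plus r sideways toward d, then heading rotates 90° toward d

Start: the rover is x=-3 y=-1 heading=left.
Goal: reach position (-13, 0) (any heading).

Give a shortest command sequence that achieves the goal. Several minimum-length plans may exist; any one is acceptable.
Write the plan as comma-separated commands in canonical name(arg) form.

start: x=-3 y=-1 heading=left
step 1 (arc(right, 3)): x=-6 y=2 heading=up
step 2 (arc(left, 3)): x=-9 y=5 heading=left
step 3 (arc(left, 3)): x=-12 y=2 heading=down
step 4 (straight(1)): x=-12 y=1 heading=down
step 5 (arc(right, 1)): x=-13 y=0 heading=left
no 4-step plan works, so 5 is optimal.

arc(right, 3), arc(left, 3), arc(left, 3), straight(1), arc(right, 1)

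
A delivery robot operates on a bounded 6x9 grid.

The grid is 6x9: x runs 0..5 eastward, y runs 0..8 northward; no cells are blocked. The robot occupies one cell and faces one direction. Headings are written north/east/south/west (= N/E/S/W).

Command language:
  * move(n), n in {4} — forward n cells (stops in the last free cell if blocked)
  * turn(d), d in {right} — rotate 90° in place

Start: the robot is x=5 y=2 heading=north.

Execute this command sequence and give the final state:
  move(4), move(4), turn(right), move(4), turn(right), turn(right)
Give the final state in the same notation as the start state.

x=5 y=8 heading=west

t0: x=5 y=2 heading=north
1. move(4) → x=5 y=6 heading=north
2. move(4) → x=5 y=8 heading=north
3. turn(right) → x=5 y=8 heading=east
4. move(4) → x=5 y=8 heading=east
5. turn(right) → x=5 y=8 heading=south
6. turn(right) → x=5 y=8 heading=west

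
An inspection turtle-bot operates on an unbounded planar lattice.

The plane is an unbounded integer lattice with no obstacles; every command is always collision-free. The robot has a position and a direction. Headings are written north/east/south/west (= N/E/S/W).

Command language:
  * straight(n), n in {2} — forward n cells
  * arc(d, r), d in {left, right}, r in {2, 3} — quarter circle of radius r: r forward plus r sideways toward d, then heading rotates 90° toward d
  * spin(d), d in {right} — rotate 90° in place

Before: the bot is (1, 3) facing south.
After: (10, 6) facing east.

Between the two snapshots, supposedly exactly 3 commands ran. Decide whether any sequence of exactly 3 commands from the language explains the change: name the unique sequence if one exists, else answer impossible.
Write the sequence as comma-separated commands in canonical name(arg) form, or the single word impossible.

key: order matters: swapping arc(left, 3) and arc(right, 3) lands elsewhere
begin: (1, 3) facing south
[1] after arc(left, 3): (4, 0) facing east
[2] after arc(left, 3): (7, 3) facing north
[3] after arc(right, 3): (10, 6) facing east
uniquely the one of 216 3-step routes that fits.

arc(left, 3), arc(left, 3), arc(right, 3)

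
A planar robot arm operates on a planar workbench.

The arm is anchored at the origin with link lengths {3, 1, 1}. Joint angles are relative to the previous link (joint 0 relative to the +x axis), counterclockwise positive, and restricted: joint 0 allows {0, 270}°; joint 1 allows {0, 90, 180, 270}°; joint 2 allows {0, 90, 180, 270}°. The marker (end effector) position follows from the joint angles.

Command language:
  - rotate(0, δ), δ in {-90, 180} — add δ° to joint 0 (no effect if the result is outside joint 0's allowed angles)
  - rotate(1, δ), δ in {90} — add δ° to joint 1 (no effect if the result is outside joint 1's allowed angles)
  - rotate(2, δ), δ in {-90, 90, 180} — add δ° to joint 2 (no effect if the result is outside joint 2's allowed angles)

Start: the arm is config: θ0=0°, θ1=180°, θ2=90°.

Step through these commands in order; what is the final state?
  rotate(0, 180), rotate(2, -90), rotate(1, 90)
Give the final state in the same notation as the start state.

start: config: θ0=0°, θ1=180°, θ2=90°
t=1 rotate(0, 180) ⇒ config: θ0=0°, θ1=180°, θ2=90°
t=2 rotate(2, -90) ⇒ config: θ0=0°, θ1=180°, θ2=0°
t=3 rotate(1, 90) ⇒ config: θ0=0°, θ1=270°, θ2=0°

config: θ0=0°, θ1=270°, θ2=0°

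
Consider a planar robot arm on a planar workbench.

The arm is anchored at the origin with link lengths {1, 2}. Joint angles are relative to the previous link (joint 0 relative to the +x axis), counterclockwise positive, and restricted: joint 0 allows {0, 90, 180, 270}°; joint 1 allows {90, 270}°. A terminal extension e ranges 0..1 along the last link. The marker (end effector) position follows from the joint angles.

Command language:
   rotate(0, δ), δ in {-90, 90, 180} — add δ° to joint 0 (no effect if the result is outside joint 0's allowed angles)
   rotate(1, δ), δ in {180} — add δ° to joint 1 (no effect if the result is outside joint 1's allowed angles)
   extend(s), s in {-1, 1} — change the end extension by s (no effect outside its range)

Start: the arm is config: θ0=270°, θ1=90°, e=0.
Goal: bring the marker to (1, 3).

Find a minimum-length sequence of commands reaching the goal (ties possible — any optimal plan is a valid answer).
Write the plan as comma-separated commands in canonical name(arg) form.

extend(1), rotate(0, 90)

start: config: θ0=270°, θ1=90°, e=0
t=1 extend(1) ⇒ config: θ0=270°, θ1=90°, e=1
t=2 rotate(0, 90) ⇒ config: θ0=0°, θ1=90°, e=1
shorter routes all fall short; 2 is best.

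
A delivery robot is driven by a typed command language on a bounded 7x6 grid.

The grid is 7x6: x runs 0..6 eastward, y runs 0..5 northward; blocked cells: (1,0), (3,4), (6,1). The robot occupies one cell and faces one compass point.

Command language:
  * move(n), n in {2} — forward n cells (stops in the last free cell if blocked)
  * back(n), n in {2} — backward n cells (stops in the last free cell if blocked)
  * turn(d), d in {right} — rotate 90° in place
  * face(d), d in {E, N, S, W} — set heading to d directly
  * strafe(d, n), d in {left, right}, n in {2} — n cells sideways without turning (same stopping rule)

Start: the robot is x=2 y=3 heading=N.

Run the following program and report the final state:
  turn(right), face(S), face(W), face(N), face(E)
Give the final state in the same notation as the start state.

x=2 y=3 heading=E

initial: x=2 y=3 heading=N
1. turn(right) → x=2 y=3 heading=E
2. face(S) → x=2 y=3 heading=S
3. face(W) → x=2 y=3 heading=W
4. face(N) → x=2 y=3 heading=N
5. face(E) → x=2 y=3 heading=E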